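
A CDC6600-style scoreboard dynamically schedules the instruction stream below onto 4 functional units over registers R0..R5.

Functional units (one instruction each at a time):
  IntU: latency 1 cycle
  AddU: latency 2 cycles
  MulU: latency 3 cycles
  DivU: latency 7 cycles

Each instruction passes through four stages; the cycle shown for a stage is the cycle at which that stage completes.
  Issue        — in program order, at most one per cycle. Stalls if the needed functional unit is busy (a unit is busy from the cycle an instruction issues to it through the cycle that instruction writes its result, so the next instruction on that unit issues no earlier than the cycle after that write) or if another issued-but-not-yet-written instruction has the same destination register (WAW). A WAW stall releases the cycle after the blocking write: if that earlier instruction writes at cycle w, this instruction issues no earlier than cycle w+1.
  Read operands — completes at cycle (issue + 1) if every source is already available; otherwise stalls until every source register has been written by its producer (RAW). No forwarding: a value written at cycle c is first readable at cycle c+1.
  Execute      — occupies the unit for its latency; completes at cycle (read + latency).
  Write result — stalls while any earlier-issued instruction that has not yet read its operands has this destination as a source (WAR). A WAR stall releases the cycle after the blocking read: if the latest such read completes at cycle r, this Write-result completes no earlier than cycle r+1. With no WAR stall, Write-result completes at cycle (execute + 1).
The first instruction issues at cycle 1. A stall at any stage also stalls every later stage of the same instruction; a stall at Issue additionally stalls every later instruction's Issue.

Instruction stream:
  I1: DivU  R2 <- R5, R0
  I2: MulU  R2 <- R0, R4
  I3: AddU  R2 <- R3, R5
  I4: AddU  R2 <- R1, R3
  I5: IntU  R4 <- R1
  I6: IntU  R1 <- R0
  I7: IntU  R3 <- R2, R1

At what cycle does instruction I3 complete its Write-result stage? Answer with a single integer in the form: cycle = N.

cycle = 21

I1: IS=1 RO=2 EX=9 WR=10
I2: IS=11 RO=12 EX=15 WR=16  [WAW R2: wait I1 write@10]
I3: IS=17 RO=18 EX=20 WR=21  [WAW R2: wait I2 write@16]
I4: IS=22 RO=23 EX=25 WR=26  [struct: AddU busy until I3 writes@21]
I5: IS=23 RO=24 EX=25 WR=26
I6: IS=27 RO=28 EX=29 WR=30  [struct: IntU busy until I5 writes@26]
I7: IS=31 RO=32 EX=33 WR=34  [struct: IntU busy until I6 writes@30]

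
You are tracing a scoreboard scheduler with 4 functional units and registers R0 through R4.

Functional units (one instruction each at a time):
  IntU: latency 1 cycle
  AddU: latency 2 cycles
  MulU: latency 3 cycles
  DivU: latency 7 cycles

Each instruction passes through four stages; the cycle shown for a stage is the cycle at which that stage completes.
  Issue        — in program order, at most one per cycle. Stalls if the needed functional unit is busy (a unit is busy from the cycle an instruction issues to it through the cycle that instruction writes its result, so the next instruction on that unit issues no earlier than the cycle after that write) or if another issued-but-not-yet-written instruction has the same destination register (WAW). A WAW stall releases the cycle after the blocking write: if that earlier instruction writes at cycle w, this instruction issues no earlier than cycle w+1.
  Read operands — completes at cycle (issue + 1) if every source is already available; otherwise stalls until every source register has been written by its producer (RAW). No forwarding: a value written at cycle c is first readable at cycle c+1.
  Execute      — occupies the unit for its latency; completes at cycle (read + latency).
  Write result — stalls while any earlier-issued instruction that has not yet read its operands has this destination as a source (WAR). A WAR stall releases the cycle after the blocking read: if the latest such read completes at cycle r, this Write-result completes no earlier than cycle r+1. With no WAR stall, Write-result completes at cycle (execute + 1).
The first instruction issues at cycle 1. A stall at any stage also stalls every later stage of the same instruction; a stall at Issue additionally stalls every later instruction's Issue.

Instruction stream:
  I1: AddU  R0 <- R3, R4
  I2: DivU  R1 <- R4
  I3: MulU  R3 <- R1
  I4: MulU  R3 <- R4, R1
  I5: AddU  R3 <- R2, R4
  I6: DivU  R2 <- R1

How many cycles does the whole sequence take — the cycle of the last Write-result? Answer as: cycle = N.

cycle = 33

[1] I1 issues→AddU
[2] I1 reads; I2 issues→DivU
[3] I2 reads; I3 issues→MulU
[4] I1 exec-done
[5] I1 writes R0
[10] I2 exec-done
[11] I2 writes R1
[12] I3 reads
[15] I3 exec-done
[16] I3 writes R3
[17] I4 issues→MulU
[18] I4 reads
[21] I4 exec-done
[22] I4 writes R3
[23] I5 issues→AddU
[24] I5 reads; I6 issues→DivU
[25] I6 reads
[26] I5 exec-done
[27] I5 writes R3
[32] I6 exec-done
[33] I6 writes R2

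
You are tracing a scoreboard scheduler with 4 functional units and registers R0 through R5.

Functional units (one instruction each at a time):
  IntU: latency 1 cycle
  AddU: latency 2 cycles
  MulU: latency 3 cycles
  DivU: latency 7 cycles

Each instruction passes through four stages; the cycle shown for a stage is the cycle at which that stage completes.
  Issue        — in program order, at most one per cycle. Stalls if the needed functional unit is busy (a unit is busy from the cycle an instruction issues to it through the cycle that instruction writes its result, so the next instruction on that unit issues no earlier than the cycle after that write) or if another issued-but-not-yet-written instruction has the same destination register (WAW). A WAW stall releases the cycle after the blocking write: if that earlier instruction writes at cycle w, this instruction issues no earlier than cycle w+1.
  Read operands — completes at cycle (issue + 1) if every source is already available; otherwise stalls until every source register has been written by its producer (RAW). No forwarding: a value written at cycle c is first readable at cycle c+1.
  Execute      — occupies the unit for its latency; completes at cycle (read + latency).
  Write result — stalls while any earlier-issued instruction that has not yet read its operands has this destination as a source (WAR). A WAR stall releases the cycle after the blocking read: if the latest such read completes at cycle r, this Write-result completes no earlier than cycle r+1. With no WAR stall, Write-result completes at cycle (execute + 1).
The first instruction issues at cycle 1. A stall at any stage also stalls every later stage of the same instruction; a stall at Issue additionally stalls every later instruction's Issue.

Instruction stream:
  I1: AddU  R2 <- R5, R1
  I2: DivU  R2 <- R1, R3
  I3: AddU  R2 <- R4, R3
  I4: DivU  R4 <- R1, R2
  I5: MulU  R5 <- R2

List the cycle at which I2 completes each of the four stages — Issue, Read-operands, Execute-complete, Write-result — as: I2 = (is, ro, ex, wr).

I2 = (6, 7, 14, 15)

I1 -> (1, 2, 4, 5)
I2 -> (6, 7, 14, 15)  // WAW R2: wait I1 write@5
I3 -> (16, 17, 19, 20)  // WAW R2: wait I2 write@15
I4 -> (17, 21, 28, 29)  // RAW R2: wait I3 write@20
I5 -> (18, 21, 24, 25)  // RAW R2: wait I3 write@20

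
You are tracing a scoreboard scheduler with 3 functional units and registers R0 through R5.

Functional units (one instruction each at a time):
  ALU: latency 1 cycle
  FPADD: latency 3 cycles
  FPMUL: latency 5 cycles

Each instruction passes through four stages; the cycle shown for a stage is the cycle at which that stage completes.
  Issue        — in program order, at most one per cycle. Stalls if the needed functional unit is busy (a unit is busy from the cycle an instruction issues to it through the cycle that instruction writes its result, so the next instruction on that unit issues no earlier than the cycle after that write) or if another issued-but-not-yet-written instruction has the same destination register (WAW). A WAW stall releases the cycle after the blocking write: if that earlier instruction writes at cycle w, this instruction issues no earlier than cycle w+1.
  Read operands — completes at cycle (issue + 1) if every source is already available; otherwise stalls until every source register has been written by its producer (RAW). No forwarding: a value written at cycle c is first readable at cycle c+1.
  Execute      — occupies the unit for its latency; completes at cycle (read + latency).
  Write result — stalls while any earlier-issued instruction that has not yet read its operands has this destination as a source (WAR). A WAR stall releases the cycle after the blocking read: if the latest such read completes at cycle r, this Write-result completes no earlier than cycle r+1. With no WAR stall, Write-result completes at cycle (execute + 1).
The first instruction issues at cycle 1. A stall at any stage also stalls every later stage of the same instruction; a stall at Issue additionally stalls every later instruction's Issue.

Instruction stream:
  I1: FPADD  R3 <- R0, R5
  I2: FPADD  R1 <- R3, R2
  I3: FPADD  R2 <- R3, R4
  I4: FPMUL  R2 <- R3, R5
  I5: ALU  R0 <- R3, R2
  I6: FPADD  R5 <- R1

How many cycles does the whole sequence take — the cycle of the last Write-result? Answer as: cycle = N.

[I1] 1/2/5/6
[I2] 7/8/11/12  (struct: FPADD busy until I1 writes@6)
[I3] 13/14/17/18  (struct: FPADD busy until I2 writes@12)
[I4] 19/20/25/26  (WAW R2: wait I3 write@18)
[I5] 20/27/28/29  (RAW R2: wait I4 write@26)
[I6] 21/22/25/26

cycle = 29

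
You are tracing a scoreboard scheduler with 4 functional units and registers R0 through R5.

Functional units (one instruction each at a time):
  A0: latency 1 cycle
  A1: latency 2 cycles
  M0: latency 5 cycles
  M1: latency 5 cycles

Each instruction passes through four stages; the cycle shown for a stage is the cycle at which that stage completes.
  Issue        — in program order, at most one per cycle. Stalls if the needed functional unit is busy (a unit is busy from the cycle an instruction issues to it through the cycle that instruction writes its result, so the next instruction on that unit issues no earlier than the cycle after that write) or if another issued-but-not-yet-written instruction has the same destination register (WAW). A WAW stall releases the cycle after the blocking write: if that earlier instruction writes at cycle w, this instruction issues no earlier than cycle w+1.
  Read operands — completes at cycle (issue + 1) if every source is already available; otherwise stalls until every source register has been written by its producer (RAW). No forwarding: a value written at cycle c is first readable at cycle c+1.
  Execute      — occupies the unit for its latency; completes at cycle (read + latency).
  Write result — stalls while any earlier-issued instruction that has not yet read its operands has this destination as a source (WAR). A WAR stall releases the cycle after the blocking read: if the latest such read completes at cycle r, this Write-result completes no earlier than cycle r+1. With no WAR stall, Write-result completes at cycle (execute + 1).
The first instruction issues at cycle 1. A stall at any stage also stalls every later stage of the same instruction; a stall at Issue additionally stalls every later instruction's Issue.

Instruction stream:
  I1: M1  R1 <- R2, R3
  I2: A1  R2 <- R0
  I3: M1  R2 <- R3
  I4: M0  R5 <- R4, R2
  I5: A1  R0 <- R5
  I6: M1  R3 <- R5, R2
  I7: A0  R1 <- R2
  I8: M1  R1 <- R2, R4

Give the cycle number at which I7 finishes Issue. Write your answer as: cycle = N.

[1] I1 issues→M1
[2] I1 reads · I2 issues→A1
[3] I2 reads
[5] I2 exec-done
[6] I2 writes R2
[7] I1 exec-done
[8] I1 writes R1
[9] I3 issues→M1
[10] I3 reads · I4 issues→M0
[11] I5 issues→A1
[15] I3 exec-done
[16] I3 writes R2
[17] I4 reads · I6 issues→M1
[18] I7 issues→A0
[19] I7 reads
[20] I7 exec-done
[21] I7 writes R1
[22] I4 exec-done
[23] I4 writes R5
[24] I5 reads · I6 reads
[26] I5 exec-done
[27] I5 writes R0
[29] I6 exec-done
[30] I6 writes R3
[31] I8 issues→M1
[32] I8 reads
[37] I8 exec-done
[38] I8 writes R1

cycle = 18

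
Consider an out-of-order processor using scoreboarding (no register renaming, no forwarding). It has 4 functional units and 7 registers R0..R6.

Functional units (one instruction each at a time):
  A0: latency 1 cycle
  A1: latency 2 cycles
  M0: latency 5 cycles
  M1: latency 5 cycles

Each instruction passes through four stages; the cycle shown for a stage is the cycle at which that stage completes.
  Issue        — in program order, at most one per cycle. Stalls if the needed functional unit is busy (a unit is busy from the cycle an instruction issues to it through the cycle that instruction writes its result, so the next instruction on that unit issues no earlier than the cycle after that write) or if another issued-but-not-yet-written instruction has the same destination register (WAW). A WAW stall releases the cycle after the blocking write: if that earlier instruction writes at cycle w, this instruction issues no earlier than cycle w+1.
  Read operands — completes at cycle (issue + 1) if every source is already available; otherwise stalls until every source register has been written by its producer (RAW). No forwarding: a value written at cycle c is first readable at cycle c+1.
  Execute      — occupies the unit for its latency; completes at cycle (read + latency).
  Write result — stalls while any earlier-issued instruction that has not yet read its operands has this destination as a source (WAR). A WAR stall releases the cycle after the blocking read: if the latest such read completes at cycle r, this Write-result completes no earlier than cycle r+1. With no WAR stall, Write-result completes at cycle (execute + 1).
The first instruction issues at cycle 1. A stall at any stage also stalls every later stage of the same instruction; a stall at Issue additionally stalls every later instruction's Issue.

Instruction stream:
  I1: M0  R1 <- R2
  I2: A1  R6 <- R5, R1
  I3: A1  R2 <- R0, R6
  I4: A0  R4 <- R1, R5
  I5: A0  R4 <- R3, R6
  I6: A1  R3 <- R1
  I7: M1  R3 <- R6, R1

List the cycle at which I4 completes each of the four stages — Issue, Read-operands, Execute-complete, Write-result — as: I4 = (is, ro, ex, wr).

I1  is:1  ro:2  ex:7  wr:8
I2  is:2  ro:9  ex:11  wr:12  — RAW R1: wait I1 write@8
I3  is:13  ro:14  ex:16  wr:17  — struct: A1 busy until I2 writes@12
I4  is:14  ro:15  ex:16  wr:17
I5  is:18  ro:19  ex:20  wr:21  — struct: A0 busy until I4 writes@17
I6  is:19  ro:20  ex:22  wr:23
I7  is:24  ro:25  ex:30  wr:31  — WAW R3: wait I6 write@23

I4 = (14, 15, 16, 17)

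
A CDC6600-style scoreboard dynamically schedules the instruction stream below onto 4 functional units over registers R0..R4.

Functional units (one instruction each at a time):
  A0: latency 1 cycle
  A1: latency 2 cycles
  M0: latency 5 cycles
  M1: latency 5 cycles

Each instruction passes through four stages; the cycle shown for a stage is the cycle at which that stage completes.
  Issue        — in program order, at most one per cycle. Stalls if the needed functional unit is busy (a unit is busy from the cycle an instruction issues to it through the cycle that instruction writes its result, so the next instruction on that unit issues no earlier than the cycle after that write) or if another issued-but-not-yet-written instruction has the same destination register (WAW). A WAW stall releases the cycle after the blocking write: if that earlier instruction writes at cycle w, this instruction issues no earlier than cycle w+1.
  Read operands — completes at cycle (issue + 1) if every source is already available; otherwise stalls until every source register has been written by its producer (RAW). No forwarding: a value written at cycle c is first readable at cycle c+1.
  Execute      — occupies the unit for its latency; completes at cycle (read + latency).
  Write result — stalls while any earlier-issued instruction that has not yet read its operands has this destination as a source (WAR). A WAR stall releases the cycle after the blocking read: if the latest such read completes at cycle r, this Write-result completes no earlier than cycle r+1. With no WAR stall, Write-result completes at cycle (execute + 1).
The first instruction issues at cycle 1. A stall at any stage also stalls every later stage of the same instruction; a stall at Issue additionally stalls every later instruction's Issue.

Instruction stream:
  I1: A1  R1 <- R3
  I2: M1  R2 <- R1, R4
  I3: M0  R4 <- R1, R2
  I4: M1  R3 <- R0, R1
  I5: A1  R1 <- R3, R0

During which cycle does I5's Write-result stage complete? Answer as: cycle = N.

cycle = 24

I1: IS=1 RO=2 EX=4 WR=5
I2: IS=2 RO=6 EX=11 WR=12  [RAW R1: wait I1 write@5]
I3: IS=3 RO=13 EX=18 WR=19  [RAW R2: wait I2 write@12]
I4: IS=13 RO=14 EX=19 WR=20  [struct: M1 busy until I2 writes@12]
I5: IS=14 RO=21 EX=23 WR=24  [RAW R3: wait I4 write@20]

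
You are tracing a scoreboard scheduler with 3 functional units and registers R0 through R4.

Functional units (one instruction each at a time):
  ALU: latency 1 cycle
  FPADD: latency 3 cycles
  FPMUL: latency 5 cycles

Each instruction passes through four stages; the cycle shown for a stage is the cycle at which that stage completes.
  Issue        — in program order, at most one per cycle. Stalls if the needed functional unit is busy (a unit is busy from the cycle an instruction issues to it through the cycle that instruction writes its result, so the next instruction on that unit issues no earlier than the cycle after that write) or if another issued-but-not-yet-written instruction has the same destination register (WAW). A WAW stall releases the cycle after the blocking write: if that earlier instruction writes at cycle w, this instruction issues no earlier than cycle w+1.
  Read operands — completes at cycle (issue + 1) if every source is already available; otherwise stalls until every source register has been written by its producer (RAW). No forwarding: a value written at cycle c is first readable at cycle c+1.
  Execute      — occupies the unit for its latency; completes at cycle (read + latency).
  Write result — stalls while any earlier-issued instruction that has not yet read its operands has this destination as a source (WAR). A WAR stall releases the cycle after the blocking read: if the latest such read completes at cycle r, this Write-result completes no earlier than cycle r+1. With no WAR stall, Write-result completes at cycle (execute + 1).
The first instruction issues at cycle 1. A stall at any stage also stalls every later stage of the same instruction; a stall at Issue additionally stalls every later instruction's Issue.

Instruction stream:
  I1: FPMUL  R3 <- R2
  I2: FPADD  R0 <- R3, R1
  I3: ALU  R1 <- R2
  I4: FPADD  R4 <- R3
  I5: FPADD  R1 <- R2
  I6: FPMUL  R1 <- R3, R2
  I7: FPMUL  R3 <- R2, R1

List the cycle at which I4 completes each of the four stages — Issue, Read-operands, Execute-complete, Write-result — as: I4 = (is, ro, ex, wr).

c1: I1 issues→FPMUL
c2: I1 reads | I2 issues→FPADD
c3: I3 issues→ALU
c4: I3 reads
c5: I3 exec-done
c7: I1 exec-done
c8: I1 writes R3
c9: I2 reads
c10: I3 writes R1
c12: I2 exec-done
c13: I2 writes R0
c14: I4 issues→FPADD
c15: I4 reads
c18: I4 exec-done
c19: I4 writes R4
c20: I5 issues→FPADD
c21: I5 reads
c24: I5 exec-done
c25: I5 writes R1
c26: I6 issues→FPMUL
c27: I6 reads
c32: I6 exec-done
c33: I6 writes R1
c34: I7 issues→FPMUL
c35: I7 reads
c40: I7 exec-done
c41: I7 writes R3

I4 = (14, 15, 18, 19)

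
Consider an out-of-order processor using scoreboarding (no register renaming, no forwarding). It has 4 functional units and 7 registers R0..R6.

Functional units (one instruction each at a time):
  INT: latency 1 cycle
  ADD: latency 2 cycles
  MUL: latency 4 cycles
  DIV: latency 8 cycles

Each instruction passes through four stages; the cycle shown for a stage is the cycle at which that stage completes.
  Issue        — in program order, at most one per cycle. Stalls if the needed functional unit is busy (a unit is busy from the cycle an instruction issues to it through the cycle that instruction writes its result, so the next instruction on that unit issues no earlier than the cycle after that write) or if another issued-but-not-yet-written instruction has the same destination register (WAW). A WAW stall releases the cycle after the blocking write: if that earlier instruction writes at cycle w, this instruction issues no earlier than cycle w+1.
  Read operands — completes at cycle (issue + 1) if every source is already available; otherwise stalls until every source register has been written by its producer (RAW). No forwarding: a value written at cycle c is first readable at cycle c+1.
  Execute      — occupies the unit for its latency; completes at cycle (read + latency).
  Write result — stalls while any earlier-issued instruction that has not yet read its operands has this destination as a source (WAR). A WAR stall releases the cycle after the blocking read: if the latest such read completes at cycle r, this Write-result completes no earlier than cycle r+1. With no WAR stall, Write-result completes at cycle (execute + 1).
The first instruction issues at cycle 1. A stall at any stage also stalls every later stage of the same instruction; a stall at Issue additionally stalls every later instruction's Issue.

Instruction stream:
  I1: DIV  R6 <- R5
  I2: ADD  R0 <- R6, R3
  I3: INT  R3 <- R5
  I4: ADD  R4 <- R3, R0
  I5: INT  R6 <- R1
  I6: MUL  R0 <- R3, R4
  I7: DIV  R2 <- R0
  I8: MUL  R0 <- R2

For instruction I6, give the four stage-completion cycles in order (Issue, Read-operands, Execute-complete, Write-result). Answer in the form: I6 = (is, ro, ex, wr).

I6 = (18, 21, 25, 26)

1) issue 1, read 2, done 10, write 11
2) issue 2, read 12, done 14, write 15  <RAW R6: wait I1 write@11>
3) issue 3, read 4, done 5, write 13  <WAR R3: wait I2 read@12>
4) issue 16, read 17, done 19, write 20  <struct: ADD busy until I2 writes@15>
5) issue 17, read 18, done 19, write 20
6) issue 18, read 21, done 25, write 26  <RAW R4: wait I4 write@20>
7) issue 19, read 27, done 35, write 36  <RAW R0: wait I6 write@26>
8) issue 27, read 37, done 41, write 42  <struct: MUL busy until I6 writes@26 / RAW R2: wait I7 write@36>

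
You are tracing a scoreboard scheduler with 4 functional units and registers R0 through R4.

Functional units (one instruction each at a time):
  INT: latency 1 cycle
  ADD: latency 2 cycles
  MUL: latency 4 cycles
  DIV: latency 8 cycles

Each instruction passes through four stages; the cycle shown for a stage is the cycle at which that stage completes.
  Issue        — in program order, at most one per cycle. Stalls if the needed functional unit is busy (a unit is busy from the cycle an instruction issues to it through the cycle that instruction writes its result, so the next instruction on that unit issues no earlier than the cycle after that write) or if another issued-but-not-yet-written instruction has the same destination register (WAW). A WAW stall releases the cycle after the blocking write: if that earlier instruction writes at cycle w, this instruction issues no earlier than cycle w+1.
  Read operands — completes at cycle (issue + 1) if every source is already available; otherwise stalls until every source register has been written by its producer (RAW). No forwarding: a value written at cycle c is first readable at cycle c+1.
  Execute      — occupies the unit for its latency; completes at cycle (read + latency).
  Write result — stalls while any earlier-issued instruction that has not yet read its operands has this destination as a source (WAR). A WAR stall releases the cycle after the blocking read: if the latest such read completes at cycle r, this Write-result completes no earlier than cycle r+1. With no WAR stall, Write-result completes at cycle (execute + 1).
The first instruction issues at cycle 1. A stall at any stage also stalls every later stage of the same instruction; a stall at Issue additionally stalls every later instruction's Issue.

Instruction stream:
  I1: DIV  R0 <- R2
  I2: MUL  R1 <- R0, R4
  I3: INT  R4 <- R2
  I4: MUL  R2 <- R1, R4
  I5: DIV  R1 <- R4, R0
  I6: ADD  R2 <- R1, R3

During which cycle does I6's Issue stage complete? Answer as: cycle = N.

cycle = 25

I1 -> (1, 2, 10, 11)
I2 -> (2, 12, 16, 17)  // RAW R0: wait I1 write@11
I3 -> (3, 4, 5, 13)  // WAR R4: wait I2 read@12
I4 -> (18, 19, 23, 24)  // struct: MUL busy until I2 writes@17
I5 -> (19, 20, 28, 29)
I6 -> (25, 30, 32, 33)  // WAW R2: wait I4 write@24, RAW R1: wait I5 write@29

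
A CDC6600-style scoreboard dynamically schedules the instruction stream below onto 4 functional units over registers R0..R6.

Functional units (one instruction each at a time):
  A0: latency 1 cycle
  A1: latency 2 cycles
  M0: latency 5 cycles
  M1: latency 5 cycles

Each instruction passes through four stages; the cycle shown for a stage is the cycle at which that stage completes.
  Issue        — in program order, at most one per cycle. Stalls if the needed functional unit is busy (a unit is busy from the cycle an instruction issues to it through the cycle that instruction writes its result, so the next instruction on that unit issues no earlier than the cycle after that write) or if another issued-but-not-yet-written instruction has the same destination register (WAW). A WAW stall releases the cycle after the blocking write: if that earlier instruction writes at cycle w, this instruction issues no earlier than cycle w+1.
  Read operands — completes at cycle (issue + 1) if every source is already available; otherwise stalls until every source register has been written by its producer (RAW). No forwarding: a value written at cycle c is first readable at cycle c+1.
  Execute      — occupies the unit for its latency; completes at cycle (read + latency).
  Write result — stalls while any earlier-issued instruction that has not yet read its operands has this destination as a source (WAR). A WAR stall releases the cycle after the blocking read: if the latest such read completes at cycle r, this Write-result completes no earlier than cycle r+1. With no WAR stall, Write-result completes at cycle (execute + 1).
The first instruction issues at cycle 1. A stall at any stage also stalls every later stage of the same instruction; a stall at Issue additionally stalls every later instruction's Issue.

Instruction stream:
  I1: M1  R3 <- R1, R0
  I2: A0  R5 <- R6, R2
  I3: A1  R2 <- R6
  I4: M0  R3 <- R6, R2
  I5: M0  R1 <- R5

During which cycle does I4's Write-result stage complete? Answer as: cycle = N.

cycle = 16

I1: IS=1 RO=2 EX=7 WR=8
I2: IS=2 RO=3 EX=4 WR=5
I3: IS=3 RO=4 EX=6 WR=7
I4: IS=9 RO=10 EX=15 WR=16  [WAW R3: wait I1 write@8]
I5: IS=17 RO=18 EX=23 WR=24  [struct: M0 busy until I4 writes@16]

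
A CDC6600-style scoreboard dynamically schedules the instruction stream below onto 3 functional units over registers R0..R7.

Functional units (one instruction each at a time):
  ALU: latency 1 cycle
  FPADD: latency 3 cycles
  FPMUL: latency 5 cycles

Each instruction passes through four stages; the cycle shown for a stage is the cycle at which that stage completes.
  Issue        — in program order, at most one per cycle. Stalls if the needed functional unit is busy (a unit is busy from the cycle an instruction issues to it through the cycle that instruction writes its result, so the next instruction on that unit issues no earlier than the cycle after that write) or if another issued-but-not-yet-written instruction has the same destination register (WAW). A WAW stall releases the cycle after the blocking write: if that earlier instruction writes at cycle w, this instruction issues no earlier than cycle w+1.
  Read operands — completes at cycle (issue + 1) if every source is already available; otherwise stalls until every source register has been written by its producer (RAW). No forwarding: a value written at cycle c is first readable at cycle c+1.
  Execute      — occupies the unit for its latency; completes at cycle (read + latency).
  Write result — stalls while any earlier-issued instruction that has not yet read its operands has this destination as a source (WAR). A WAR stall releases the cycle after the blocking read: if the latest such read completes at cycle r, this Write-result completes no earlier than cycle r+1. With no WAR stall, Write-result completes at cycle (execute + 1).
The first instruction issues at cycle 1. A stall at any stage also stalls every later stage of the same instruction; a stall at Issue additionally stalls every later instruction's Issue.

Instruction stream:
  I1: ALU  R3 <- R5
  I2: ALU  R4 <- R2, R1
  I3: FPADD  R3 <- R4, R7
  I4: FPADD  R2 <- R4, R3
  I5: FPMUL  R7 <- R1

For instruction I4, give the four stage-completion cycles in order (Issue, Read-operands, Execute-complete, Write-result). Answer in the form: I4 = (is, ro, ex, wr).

I4 = (14, 15, 18, 19)

1) issue 1, read 2, done 3, write 4
2) issue 5, read 6, done 7, write 8  <struct: ALU busy until I1 writes@4>
3) issue 6, read 9, done 12, write 13  <RAW R4: wait I2 write@8>
4) issue 14, read 15, done 18, write 19  <struct: FPADD busy until I3 writes@13>
5) issue 15, read 16, done 21, write 22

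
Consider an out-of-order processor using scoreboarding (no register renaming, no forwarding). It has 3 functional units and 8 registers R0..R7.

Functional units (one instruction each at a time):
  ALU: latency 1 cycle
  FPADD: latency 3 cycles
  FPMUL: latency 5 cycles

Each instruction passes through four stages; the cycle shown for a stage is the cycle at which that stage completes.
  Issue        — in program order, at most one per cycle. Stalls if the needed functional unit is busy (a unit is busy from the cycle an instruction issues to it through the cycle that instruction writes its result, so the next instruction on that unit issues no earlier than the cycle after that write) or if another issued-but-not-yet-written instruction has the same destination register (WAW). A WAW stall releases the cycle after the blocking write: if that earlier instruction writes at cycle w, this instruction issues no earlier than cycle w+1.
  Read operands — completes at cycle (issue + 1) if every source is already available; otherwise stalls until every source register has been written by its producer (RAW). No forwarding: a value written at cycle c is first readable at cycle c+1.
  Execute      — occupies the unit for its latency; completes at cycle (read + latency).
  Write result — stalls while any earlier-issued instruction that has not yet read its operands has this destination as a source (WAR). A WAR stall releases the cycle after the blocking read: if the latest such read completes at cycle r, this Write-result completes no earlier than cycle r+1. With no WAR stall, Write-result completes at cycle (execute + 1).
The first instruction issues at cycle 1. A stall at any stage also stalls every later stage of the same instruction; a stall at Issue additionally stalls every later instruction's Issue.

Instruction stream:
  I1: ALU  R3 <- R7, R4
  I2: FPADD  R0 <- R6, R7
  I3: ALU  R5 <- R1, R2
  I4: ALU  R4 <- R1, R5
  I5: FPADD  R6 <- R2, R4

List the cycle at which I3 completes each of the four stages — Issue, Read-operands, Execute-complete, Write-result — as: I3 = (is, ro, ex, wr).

I3 = (5, 6, 7, 8)

I1: IS=1 RO=2 EX=3 WR=4
I2: IS=2 RO=3 EX=6 WR=7
I3: IS=5 RO=6 EX=7 WR=8  [struct: ALU busy until I1 writes@4]
I4: IS=9 RO=10 EX=11 WR=12  [struct: ALU busy until I3 writes@8]
I5: IS=10 RO=13 EX=16 WR=17  [RAW R4: wait I4 write@12]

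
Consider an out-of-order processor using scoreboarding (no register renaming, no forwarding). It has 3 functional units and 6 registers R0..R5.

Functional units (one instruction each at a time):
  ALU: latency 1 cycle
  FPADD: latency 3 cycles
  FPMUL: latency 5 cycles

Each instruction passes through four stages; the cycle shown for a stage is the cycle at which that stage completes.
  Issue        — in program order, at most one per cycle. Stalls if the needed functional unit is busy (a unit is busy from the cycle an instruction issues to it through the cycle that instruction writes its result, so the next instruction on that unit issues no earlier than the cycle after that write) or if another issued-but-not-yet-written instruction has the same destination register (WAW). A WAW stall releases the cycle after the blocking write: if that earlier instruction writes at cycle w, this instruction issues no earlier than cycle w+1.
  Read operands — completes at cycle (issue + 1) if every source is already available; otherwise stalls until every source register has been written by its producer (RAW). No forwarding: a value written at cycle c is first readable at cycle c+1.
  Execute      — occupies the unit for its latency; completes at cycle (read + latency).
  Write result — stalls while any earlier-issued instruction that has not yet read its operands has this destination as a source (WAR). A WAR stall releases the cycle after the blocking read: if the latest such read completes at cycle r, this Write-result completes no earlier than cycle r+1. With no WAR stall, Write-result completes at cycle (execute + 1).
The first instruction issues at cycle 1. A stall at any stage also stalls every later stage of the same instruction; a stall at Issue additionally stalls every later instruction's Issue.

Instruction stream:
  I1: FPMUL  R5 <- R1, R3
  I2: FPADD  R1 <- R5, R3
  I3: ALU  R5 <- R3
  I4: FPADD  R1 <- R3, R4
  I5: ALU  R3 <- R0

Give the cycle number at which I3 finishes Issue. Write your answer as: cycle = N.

cycle 1: I1 dispatched to FPMUL
cycle 2: I1 operands ready | I2 dispatched to FPADD
cycle 7: I1 complete
cycle 8: R5←I1
cycle 9: I2 operands ready | I3 dispatched to ALU
cycle 10: I3 operands ready
cycle 11: I3 complete
cycle 12: I2 complete | R5←I3
cycle 13: R1←I2
cycle 14: I4 dispatched to FPADD
cycle 15: I4 operands ready | I5 dispatched to ALU
cycle 16: I5 operands ready
cycle 17: I5 complete
cycle 18: I4 complete | R3←I5
cycle 19: R1←I4

cycle = 9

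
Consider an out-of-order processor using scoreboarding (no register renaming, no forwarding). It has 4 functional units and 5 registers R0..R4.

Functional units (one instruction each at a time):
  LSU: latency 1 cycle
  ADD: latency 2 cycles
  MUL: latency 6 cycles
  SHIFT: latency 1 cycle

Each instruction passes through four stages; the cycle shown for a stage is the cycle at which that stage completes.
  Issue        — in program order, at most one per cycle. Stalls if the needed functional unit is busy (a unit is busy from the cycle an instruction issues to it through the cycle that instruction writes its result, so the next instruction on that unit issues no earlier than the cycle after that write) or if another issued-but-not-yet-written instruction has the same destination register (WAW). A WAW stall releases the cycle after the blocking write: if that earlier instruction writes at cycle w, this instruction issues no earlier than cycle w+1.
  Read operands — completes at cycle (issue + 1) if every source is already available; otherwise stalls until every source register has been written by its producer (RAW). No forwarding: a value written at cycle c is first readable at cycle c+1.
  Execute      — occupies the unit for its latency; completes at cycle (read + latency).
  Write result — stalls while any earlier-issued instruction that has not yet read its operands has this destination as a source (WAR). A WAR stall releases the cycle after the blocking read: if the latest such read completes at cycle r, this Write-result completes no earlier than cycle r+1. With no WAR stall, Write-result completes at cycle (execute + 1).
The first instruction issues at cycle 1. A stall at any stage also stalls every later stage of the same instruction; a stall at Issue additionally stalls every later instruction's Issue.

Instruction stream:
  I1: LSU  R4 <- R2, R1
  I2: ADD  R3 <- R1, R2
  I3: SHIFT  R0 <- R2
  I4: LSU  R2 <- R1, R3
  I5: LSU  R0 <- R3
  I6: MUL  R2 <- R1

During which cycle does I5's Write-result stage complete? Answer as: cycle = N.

t=1  issue I1 (LSU)
t=2  I1 read-ops, issue I2 (ADD)
t=3  I1 finished on LSU, I2 read-ops, issue I3 (SHIFT)
t=4  I1→R4, I3 read-ops
t=5  I2 finished on ADD, I3 finished on SHIFT, issue I4 (LSU)
t=6  I2→R3, I3→R0
t=7  I4 read-ops
t=8  I4 finished on LSU
t=9  I4→R2
t=10  issue I5 (LSU)
t=11  I5 read-ops, issue I6 (MUL)
t=12  I5 finished on LSU, I6 read-ops
t=13  I5→R0
t=18  I6 finished on MUL
t=19  I6→R2

cycle = 13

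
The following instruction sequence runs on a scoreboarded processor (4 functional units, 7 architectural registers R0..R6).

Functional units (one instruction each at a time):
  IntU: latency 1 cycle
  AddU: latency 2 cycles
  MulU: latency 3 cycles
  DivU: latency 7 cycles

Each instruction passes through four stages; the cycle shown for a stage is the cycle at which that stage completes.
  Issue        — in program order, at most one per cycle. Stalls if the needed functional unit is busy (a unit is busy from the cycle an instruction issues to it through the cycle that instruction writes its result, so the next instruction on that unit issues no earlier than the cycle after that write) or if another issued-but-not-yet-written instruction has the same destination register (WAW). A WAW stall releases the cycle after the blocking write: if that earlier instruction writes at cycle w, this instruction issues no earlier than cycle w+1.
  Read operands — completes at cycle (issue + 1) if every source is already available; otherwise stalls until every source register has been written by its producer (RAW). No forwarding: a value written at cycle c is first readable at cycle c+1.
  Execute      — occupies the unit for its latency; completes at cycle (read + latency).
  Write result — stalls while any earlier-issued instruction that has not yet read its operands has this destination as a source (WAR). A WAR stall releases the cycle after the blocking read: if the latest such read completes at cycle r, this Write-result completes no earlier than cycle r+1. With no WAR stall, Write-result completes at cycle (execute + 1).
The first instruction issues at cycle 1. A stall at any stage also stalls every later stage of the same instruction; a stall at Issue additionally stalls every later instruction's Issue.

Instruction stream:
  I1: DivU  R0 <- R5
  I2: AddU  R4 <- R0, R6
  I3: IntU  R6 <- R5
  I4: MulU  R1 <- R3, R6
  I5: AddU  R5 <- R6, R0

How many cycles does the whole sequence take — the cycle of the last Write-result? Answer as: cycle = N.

cycle 1: I1 issues→DivU
cycle 2: I1 reads · I2 issues→AddU
cycle 3: I3 issues→IntU
cycle 4: I3 reads · I4 issues→MulU
cycle 5: I3 exec-done
cycle 9: I1 exec-done
cycle 10: I1 writes R0
cycle 11: I2 reads
cycle 12: I3 writes R6
cycle 13: I2 exec-done · I4 reads
cycle 14: I2 writes R4
cycle 15: I5 issues→AddU
cycle 16: I4 exec-done · I5 reads
cycle 17: I4 writes R1
cycle 18: I5 exec-done
cycle 19: I5 writes R5

cycle = 19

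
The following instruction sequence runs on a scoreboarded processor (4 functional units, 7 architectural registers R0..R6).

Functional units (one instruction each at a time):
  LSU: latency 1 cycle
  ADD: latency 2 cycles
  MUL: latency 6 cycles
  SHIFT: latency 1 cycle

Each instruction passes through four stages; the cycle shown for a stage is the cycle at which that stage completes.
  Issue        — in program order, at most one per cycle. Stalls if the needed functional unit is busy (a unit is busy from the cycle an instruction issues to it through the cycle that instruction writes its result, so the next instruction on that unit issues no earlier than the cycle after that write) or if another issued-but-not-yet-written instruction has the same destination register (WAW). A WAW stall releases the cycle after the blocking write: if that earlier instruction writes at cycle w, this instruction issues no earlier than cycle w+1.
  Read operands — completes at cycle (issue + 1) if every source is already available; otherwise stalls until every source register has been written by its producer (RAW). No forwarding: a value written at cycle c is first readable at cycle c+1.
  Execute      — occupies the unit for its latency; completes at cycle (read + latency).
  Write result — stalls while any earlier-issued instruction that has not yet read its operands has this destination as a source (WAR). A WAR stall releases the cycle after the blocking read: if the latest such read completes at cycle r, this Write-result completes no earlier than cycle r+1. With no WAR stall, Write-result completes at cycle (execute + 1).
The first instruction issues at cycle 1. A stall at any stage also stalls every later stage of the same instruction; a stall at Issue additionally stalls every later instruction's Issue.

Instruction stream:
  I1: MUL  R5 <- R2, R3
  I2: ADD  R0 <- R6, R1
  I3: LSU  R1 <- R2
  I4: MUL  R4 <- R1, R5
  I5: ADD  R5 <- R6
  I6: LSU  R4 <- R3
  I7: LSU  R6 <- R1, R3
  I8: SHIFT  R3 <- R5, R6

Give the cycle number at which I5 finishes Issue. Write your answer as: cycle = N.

t=1  I1→MUL
t=2  I1 RO · I2→ADD
t=3  I2 RO · I3→LSU
t=4  I3 RO
t=5  I2 EX · I3 EX
t=6  I2 WR R0 · I3 WR R1
t=8  I1 EX
t=9  I1 WR R5
t=10  I4→MUL
t=11  I4 RO · I5→ADD
t=12  I5 RO
t=14  I5 EX
t=15  I5 WR R5
t=17  I4 EX
t=18  I4 WR R4
t=19  I6→LSU
t=20  I6 RO
t=21  I6 EX
t=22  I6 WR R4
t=23  I7→LSU
t=24  I7 RO · I8→SHIFT
t=25  I7 EX
t=26  I7 WR R6
t=27  I8 RO
t=28  I8 EX
t=29  I8 WR R3

cycle = 11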